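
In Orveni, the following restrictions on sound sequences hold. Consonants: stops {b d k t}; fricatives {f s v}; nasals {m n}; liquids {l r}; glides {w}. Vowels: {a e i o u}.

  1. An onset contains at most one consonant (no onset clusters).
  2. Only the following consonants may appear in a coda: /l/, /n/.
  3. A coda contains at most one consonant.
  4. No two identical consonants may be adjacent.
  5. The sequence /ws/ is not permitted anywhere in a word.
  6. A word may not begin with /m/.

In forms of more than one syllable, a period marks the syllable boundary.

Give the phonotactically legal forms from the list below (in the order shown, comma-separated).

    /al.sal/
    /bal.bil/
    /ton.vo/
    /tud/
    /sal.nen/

/al.sal/, /bal.bil/, /ton.vo/, /sal.nen/

/al.sal/ — σ1 onset /∅/, coda /l/ ok; σ2 onset /s/, coda /l/ ok → phonotactically legal
/bal.bil/ — σ1 onset /b/, coda /l/ ok; σ2 onset /b/, coda /l/ ok → phonotactically legal
/ton.vo/ — σ1 onset /t/, coda /n/ ok; σ2 onset /v/, coda /∅/ ok → phonotactically legal
/tud/ — violates constraint 2: syllable 1 coda contains /d/, which is not a licensed coda consonant → phonotactically illegal
/sal.nen/ — σ1 onset /s/, coda /l/ ok; σ2 onset /n/, coda /n/ ok → phonotactically legal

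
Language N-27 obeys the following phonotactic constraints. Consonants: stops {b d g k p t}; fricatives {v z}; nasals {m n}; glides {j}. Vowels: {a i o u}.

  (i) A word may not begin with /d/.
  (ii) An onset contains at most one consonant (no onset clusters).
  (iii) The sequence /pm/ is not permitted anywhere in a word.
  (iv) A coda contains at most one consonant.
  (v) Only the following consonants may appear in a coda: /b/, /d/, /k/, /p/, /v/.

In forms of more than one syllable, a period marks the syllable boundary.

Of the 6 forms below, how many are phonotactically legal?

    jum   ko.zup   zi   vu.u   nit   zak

4

jum — violates constraint (v): syllable 1 coda contains /m/, which is not a licensed coda consonant → phonotactically illegal
ko.zup — σ1 onset /k/, coda /∅/ ok; σ2 onset /z/, coda /p/ ok → phonotactically legal
zi — σ1 onset /z/, coda /∅/ ok → phonotactically legal
vu.u — σ1 onset /v/, coda /∅/ ok; σ2 onset /∅/, coda /∅/ ok → phonotactically legal
nit — violates constraint (v): syllable 1 coda contains /t/, which is not a licensed coda consonant → phonotactically illegal
zak — σ1 onset /z/, coda /k/ ok → phonotactically legal
Phonotactically legal: ko.zup, zi, vu.u, zak → 4.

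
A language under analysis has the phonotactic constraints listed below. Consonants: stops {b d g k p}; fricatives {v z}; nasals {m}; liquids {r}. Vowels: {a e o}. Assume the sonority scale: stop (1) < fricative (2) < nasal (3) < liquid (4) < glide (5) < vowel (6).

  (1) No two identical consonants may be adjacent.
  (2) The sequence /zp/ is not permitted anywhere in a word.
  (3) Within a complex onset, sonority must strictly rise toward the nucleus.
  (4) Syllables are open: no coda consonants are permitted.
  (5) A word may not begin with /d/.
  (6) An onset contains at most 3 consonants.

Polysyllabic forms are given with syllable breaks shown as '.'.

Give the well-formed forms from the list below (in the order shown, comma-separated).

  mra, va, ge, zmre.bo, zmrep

mra — σ1 onset /mr/ (3→4 rises), coda /∅/ ok → well-formed
va — σ1 onset /v/, coda /∅/ ok → well-formed
ge — σ1 onset /g/, coda /∅/ ok → well-formed
zmre.bo — σ1 onset /zmr/ (2→3→4 rises), coda /∅/ ok; σ2 onset /b/, coda /∅/ ok → well-formed
zmrep — violates constraint 4: syllable 1 coda /p/ has 1 consonant (> 0) → ill-formed

mra, va, ge, zmre.bo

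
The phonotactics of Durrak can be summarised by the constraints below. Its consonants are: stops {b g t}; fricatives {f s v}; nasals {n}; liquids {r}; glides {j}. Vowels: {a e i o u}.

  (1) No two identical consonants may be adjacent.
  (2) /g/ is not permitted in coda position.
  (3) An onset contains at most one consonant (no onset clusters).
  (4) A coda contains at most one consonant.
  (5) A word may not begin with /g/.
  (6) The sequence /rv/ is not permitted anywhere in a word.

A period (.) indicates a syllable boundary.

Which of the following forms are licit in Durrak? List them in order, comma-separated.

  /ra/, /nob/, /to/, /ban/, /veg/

/ra/, /nob/, /to/, /ban/

/ra/ — σ1 onset /r/, coda /∅/ ok → licit
/nob/ — σ1 onset /n/, coda /b/ ok → licit
/to/ — σ1 onset /t/, coda /∅/ ok → licit
/ban/ — σ1 onset /b/, coda /n/ ok → licit
/veg/ — violates constraint 2: syllable 1 coda contains /g/ → illicit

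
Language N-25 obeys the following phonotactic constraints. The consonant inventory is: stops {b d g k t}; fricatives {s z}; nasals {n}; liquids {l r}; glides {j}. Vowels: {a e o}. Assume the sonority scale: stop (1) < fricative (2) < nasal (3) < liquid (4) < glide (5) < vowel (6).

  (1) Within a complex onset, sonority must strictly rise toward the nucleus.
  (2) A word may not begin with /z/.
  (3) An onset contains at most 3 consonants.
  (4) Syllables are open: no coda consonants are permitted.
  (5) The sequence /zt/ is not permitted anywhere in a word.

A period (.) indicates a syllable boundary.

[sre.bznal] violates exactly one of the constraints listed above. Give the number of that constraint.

[sre.bznal]: syllable 2 coda /l/ has 1 consonant (> 0).
This is a violation of constraint 4: "Syllables are open: no coda consonants are permitted."
The remaining constraints (1, 2, 3, 5) are satisfied.

4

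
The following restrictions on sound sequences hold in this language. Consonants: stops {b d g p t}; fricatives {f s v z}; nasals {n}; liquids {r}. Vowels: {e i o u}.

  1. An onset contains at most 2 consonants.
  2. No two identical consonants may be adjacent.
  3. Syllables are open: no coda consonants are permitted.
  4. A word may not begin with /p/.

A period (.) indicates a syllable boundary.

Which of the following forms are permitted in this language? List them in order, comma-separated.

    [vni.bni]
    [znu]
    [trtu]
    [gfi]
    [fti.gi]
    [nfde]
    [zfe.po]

[vni.bni] — σ1 onset /vn/ (2C), coda /∅/ ok; σ2 onset /bn/ (2C), coda /∅/ ok → permitted
[znu] — σ1 onset /zn/ (2C), coda /∅/ ok → permitted
[trtu] — violates constraint 1: syllable 1 onset /trt/ has 3 consonants (> 2) → not permitted
[gfi] — σ1 onset /gf/ (2C), coda /∅/ ok → permitted
[fti.gi] — σ1 onset /ft/ (2C), coda /∅/ ok; σ2 onset /g/, coda /∅/ ok → permitted
[nfde] — violates constraint 1: syllable 1 onset /nfd/ has 3 consonants (> 2) → not permitted
[zfe.po] — σ1 onset /zf/ (2C), coda /∅/ ok; σ2 onset /p/, coda /∅/ ok → permitted

[vni.bni], [znu], [gfi], [fti.gi], [zfe.po]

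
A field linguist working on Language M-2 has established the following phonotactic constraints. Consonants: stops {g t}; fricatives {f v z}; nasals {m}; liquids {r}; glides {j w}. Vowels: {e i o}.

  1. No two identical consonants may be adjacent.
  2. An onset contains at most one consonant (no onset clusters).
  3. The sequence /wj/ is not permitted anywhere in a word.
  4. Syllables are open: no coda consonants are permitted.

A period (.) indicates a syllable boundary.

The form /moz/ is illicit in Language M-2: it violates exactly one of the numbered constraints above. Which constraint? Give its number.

/moz/: syllable 1 coda /z/ has 1 consonant (> 0).
This is a violation of constraint 4: "Syllables are open: no coda consonants are permitted."
The remaining constraints (1, 2, 3) are satisfied.

4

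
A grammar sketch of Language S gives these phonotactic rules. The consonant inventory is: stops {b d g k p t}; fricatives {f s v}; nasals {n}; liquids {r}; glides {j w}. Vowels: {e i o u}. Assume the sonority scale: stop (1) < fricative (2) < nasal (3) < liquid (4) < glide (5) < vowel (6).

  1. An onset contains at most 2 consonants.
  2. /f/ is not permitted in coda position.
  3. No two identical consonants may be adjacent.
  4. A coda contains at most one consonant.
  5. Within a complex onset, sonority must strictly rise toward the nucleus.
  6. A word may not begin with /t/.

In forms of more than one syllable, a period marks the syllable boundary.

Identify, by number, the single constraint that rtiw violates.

rtiw: syllable 1 onset /rt/: /r/ (liquid, 4) → /t/ (stop, 1) does not rise.
This is a violation of constraint 5: "Within a complex onset, sonority must strictly rise toward the nucleus."
The remaining constraints (1, 2, 3, 4, 6) are satisfied.

5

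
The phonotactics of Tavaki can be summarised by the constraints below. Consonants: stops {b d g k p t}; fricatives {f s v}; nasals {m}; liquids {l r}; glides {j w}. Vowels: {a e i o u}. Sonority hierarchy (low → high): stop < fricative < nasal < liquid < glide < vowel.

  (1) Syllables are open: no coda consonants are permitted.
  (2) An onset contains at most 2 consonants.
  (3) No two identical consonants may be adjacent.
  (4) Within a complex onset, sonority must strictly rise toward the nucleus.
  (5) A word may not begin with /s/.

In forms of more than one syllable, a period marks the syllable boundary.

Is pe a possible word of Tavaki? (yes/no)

pe — σ1 onset /p/, coda /∅/ ok → well-formed

yes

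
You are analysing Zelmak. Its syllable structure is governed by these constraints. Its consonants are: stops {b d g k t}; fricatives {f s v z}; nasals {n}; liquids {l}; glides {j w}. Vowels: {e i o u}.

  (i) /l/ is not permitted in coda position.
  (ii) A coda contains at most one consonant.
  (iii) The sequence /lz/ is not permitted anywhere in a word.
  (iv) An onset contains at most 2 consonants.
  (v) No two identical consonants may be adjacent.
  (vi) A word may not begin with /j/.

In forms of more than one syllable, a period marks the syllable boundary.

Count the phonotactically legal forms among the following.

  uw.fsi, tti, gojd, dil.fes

1

uw.fsi — σ1 onset /∅/, coda /w/ ok; σ2 onset /fs/ (2C), coda /∅/ ok → phonotactically legal
tti — violates constraint (v): adjacent identical consonants /tt/ → phonotactically illegal
gojd — violates constraint (ii): syllable 1 coda /jd/ has 2 consonants (> 1) → phonotactically illegal
dil.fes — violates constraint (i): syllable 1 coda contains /l/ → phonotactically illegal
Phonotactically legal: uw.fsi → 1.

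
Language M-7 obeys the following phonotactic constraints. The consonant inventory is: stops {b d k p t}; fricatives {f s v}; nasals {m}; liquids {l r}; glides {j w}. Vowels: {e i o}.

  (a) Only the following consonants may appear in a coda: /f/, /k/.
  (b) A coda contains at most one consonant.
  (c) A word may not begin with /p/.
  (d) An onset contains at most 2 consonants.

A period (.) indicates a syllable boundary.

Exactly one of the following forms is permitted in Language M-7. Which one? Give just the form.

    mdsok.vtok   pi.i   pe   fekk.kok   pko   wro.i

mdsok.vtok — violates constraint (d): syllable 1 onset /mds/ has 3 consonants (> 2) → not permitted
pi.i — violates constraint (c): word begins with /p/ → not permitted
pe — violates constraint (c): word begins with /p/ → not permitted
fekk.kok — violates constraint (b): syllable 1 coda /kk/ has 2 consonants (> 1) → not permitted
pko — violates constraint (c): word begins with /p/ → not permitted
wro.i — σ1 onset /wr/ (2C), coda /∅/ ok; σ2 onset /∅/, coda /∅/ ok → permitted

wro.i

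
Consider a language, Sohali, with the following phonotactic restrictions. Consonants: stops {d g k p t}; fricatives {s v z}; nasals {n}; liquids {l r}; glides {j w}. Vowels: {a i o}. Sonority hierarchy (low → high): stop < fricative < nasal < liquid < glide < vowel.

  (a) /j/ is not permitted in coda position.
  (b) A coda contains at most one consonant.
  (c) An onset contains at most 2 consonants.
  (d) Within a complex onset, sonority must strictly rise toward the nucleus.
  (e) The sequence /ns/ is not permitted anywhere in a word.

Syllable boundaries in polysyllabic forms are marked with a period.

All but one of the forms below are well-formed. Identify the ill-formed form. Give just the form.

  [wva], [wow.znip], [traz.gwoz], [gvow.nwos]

[wva]

[wva] — violates constraint (d): syllable 1 onset /wv/: /w/ (glide, 5) → /v/ (fricative, 2) does not rise → ill-formed
[wow.znip] — σ1 onset /w/, coda /w/ ok; σ2 onset /zn/ (2→3 rises), coda /p/ ok → well-formed
[traz.gwoz] — σ1 onset /tr/ (1→4 rises), coda /z/ ok; σ2 onset /gw/ (1→5 rises), coda /z/ ok → well-formed
[gvow.nwos] — σ1 onset /gv/ (1→2 rises), coda /w/ ok; σ2 onset /nw/ (3→5 rises), coda /s/ ok → well-formed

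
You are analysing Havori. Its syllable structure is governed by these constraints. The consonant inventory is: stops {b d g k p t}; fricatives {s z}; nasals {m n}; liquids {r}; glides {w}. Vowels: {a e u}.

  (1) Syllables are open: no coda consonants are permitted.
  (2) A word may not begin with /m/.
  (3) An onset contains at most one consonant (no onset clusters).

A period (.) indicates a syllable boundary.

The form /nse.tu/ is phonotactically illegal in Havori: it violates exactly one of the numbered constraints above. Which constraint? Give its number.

3

/nse.tu/: syllable 1 onset /ns/ has 2 consonants (> 1).
This is a violation of constraint 3: "An onset contains at most one consonant (no onset clusters)."
The remaining constraints (1, 2) are satisfied.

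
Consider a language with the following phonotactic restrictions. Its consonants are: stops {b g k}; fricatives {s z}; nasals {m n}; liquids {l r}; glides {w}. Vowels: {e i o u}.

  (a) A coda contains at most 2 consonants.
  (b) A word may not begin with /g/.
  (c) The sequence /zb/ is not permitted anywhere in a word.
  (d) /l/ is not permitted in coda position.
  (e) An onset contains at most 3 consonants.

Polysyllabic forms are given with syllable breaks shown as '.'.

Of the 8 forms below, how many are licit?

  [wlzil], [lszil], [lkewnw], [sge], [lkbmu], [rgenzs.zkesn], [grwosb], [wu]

2

[wlzil] — violates constraint (d): syllable 1 coda contains /l/ → illicit
[lszil] — violates constraint (d): syllable 1 coda contains /l/ → illicit
[lkewnw] — violates constraint (a): syllable 1 coda /wnw/ has 3 consonants (> 2) → illicit
[sge] — σ1 onset /sg/ (2C), coda /∅/ ok → licit
[lkbmu] — violates constraint (e): syllable 1 onset /lkbm/ has 4 consonants (> 3) → illicit
[rgenzs.zkesn] — violates constraint (a): syllable 1 coda /nzs/ has 3 consonants (> 2) → illicit
[grwosb] — violates constraint (b): word begins with /g/ → illicit
[wu] — σ1 onset /w/, coda /∅/ ok → licit
Licit: [sge], [wu] → 2.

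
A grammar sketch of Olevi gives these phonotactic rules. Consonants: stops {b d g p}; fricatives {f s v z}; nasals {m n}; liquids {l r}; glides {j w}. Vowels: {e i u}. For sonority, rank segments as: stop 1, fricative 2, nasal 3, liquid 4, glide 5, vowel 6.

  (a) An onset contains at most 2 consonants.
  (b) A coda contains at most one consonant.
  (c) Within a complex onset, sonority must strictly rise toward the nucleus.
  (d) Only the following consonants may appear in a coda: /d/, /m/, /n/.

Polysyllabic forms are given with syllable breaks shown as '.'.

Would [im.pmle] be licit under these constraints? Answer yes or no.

no

[im.pmle] — violates constraint (a): syllable 2 onset /pml/ has 3 consonants (> 2) → illicit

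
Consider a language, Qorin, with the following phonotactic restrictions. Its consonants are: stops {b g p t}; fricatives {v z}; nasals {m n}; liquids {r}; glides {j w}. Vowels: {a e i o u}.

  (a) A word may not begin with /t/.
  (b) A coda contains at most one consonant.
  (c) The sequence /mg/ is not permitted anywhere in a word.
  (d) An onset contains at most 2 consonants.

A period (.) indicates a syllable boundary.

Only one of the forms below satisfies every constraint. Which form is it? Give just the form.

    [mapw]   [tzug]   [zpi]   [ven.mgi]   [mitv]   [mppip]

[zpi]

[mapw] — violates constraint (b): syllable 1 coda /pw/ has 2 consonants (> 1) → illicit
[tzug] — violates constraint (a): word begins with /t/ → illicit
[zpi] — σ1 onset /zp/ (2C), coda /∅/ ok → licit
[ven.mgi] — violates constraint (c): contains banned sequence /mg/ → illicit
[mitv] — violates constraint (b): syllable 1 coda /tv/ has 2 consonants (> 1) → illicit
[mppip] — violates constraint (d): syllable 1 onset /mpp/ has 3 consonants (> 2) → illicit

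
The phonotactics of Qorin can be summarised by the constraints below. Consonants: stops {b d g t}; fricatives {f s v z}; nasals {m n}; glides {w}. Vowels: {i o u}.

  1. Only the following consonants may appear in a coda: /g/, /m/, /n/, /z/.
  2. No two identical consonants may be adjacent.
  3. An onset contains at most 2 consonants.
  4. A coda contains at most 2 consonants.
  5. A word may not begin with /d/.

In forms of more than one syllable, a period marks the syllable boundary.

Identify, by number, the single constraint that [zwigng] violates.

4

[zwigng]: syllable 1 coda /gng/ has 3 consonants (> 2).
This is a violation of constraint 4: "A coda contains at most 2 consonants."
The remaining constraints (1, 2, 3, 5) are satisfied.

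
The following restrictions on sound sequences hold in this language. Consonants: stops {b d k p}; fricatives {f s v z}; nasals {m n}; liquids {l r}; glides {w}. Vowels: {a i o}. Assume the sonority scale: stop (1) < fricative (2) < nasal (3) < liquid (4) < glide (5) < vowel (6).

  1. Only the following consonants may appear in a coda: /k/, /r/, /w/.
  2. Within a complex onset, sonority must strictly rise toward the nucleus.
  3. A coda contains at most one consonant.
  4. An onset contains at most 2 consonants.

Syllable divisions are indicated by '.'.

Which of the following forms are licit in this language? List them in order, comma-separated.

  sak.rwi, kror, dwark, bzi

sak.rwi, kror, bzi

sak.rwi — σ1 onset /s/, coda /k/ ok; σ2 onset /rw/ (4→5 rises), coda /∅/ ok → licit
kror — σ1 onset /kr/ (1→4 rises), coda /r/ ok → licit
dwark — violates constraint 3: syllable 1 coda /rk/ has 2 consonants (> 1) → illicit
bzi — σ1 onset /bz/ (1→2 rises), coda /∅/ ok → licit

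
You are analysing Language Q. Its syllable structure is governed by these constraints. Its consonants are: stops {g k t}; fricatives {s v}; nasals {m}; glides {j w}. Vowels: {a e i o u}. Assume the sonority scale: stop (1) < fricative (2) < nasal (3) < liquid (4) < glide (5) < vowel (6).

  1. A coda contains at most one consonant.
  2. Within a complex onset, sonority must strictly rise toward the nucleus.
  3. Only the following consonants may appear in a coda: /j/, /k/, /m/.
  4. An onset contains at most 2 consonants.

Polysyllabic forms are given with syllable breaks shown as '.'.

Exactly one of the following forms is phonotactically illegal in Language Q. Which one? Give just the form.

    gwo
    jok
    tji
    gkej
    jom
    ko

gwo — σ1 onset /gw/ (1→5 rises), coda /∅/ ok → phonotactically legal
jok — σ1 onset /j/, coda /k/ ok → phonotactically legal
tji — σ1 onset /tj/ (1→5 rises), coda /∅/ ok → phonotactically legal
gkej — violates constraint 2: syllable 1 onset /gk/: /g/ (stop, 1) → /k/ (stop, 1) does not rise → phonotactically illegal
jom — σ1 onset /j/, coda /m/ ok → phonotactically legal
ko — σ1 onset /k/, coda /∅/ ok → phonotactically legal

gkej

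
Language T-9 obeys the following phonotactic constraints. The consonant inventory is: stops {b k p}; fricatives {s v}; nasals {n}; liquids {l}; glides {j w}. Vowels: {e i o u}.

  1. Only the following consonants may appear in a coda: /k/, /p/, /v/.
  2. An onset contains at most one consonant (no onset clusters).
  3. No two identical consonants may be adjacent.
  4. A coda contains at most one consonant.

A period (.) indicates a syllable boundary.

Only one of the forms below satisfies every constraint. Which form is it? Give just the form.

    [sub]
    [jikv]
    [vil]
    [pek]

[pek]

[sub] — violates constraint 1: syllable 1 coda contains /b/, which is not a licensed coda consonant → not permitted
[jikv] — violates constraint 4: syllable 1 coda /kv/ has 2 consonants (> 1) → not permitted
[vil] — violates constraint 1: syllable 1 coda contains /l/, which is not a licensed coda consonant → not permitted
[pek] — σ1 onset /p/, coda /k/ ok → permitted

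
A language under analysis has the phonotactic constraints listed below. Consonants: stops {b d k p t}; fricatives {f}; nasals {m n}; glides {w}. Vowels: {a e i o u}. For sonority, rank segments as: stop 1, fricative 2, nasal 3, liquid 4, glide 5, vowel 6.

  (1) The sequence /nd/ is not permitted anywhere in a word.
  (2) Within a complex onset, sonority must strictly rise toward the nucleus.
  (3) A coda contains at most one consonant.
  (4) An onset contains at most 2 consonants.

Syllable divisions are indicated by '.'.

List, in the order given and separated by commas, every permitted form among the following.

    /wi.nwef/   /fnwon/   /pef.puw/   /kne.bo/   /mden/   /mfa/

/wi.nwef/, /pef.puw/, /kne.bo/

/wi.nwef/ — σ1 onset /w/, coda /∅/ ok; σ2 onset /nw/ (3→5 rises), coda /f/ ok → permitted
/fnwon/ — violates constraint 4: syllable 1 onset /fnw/ has 3 consonants (> 2) → not permitted
/pef.puw/ — σ1 onset /p/, coda /f/ ok; σ2 onset /p/, coda /w/ ok → permitted
/kne.bo/ — σ1 onset /kn/ (1→3 rises), coda /∅/ ok; σ2 onset /b/, coda /∅/ ok → permitted
/mden/ — violates constraint 2: syllable 1 onset /md/: /m/ (nasal, 3) → /d/ (stop, 1) does not rise → not permitted
/mfa/ — violates constraint 2: syllable 1 onset /mf/: /m/ (nasal, 3) → /f/ (fricative, 2) does not rise → not permitted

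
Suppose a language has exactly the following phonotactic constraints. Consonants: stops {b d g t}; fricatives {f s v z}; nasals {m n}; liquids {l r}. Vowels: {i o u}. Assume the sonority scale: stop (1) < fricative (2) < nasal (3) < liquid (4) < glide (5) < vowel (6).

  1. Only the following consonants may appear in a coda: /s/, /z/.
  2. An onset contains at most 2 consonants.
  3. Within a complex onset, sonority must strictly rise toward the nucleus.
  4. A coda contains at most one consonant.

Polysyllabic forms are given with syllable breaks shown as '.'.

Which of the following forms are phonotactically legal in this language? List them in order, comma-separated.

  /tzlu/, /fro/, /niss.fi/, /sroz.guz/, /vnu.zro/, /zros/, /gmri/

/fro/, /sroz.guz/, /vnu.zro/, /zros/

/tzlu/ — violates constraint 2: syllable 1 onset /tzl/ has 3 consonants (> 2) → phonotactically illegal
/fro/ — σ1 onset /fr/ (2→4 rises), coda /∅/ ok → phonotactically legal
/niss.fi/ — violates constraint 4: syllable 1 coda /ss/ has 2 consonants (> 1) → phonotactically illegal
/sroz.guz/ — σ1 onset /sr/ (2→4 rises), coda /z/ ok; σ2 onset /g/, coda /z/ ok → phonotactically legal
/vnu.zro/ — σ1 onset /vn/ (2→3 rises), coda /∅/ ok; σ2 onset /zr/ (2→4 rises), coda /∅/ ok → phonotactically legal
/zros/ — σ1 onset /zr/ (2→4 rises), coda /s/ ok → phonotactically legal
/gmri/ — violates constraint 2: syllable 1 onset /gmr/ has 3 consonants (> 2) → phonotactically illegal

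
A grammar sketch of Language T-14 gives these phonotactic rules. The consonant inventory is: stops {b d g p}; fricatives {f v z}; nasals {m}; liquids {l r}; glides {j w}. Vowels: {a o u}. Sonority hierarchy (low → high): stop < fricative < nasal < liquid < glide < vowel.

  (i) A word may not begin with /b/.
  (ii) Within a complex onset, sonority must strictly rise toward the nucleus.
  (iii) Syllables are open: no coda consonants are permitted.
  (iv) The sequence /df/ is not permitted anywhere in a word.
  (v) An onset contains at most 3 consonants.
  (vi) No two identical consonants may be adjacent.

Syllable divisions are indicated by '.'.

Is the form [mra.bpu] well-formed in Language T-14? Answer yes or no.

no

[mra.bpu] — violates constraint (ii): syllable 2 onset /bp/: /b/ (stop, 1) → /p/ (stop, 1) does not rise → ill-formed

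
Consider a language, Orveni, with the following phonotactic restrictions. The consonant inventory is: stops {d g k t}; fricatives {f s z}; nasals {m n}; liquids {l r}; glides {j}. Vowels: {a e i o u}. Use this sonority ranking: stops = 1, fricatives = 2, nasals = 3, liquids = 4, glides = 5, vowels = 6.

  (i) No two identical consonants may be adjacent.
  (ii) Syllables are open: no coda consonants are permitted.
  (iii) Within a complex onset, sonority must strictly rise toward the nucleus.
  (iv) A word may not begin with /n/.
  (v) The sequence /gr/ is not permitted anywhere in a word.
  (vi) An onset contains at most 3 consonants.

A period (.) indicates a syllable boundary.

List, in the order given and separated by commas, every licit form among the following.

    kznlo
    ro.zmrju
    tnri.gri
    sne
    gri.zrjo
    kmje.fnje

sne, kmje.fnje

kznlo — violates constraint (vi): syllable 1 onset /kznl/ has 4 consonants (> 3) → illicit
ro.zmrju — violates constraint (vi): syllable 2 onset /zmrj/ has 4 consonants (> 3) → illicit
tnri.gri — violates constraint (v): contains banned sequence /gr/ → illicit
sne — σ1 onset /sn/ (2→3 rises), coda /∅/ ok → licit
gri.zrjo — violates constraint (v): contains banned sequence /gr/ → illicit
kmje.fnje — σ1 onset /kmj/ (1→3→5 rises), coda /∅/ ok; σ2 onset /fnj/ (2→3→5 rises), coda /∅/ ok → licit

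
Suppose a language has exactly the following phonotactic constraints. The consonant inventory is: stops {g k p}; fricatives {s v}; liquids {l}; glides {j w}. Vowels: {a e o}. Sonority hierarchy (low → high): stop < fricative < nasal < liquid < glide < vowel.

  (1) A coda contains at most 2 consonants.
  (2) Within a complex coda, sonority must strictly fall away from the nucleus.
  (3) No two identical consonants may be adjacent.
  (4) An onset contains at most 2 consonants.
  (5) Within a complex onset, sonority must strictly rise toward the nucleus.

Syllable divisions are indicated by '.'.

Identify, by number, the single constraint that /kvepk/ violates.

/kvepk/: syllable 1 coda /pk/: /p/ (stop, 1) → /k/ (stop, 1) does not fall.
This is a violation of constraint 2: "Within a complex coda, sonority must strictly fall away from the nucleus."
The remaining constraints (1, 3, 4, 5) are satisfied.

2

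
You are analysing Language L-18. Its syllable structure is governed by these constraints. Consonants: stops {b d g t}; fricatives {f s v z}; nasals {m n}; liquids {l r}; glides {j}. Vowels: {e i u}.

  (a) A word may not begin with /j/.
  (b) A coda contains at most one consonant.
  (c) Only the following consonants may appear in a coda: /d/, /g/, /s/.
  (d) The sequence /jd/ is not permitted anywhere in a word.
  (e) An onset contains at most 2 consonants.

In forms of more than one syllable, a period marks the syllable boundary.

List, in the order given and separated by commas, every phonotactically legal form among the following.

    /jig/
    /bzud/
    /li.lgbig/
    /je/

/jig/ — violates constraint (a): word begins with /j/ → phonotactically illegal
/bzud/ — σ1 onset /bz/ (2C), coda /d/ ok → phonotactically legal
/li.lgbig/ — violates constraint (e): syllable 2 onset /lgb/ has 3 consonants (> 2) → phonotactically illegal
/je/ — violates constraint (a): word begins with /j/ → phonotactically illegal

/bzud/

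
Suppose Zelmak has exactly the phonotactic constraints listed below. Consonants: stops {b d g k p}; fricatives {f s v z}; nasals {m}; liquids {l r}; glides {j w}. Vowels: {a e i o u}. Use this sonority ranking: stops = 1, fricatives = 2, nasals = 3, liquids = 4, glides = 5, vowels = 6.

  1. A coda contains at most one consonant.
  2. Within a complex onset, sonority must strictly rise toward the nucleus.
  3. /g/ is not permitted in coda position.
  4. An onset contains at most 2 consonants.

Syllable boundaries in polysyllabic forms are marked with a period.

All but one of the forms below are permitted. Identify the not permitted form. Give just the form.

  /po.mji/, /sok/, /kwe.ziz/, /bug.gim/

/po.mji/ — σ1 onset /p/, coda /∅/ ok; σ2 onset /mj/ (3→5 rises), coda /∅/ ok → permitted
/sok/ — σ1 onset /s/, coda /k/ ok → permitted
/kwe.ziz/ — σ1 onset /kw/ (1→5 rises), coda /∅/ ok; σ2 onset /z/, coda /z/ ok → permitted
/bug.gim/ — violates constraint 3: syllable 1 coda contains /g/ → not permitted

/bug.gim/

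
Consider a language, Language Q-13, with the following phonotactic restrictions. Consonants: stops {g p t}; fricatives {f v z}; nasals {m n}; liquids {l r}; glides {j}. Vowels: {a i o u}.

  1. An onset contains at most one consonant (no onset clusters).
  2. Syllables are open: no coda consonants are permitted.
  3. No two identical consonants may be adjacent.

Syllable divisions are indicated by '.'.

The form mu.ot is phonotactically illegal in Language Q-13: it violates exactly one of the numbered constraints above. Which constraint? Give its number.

2

mu.ot: syllable 2 coda /t/ has 1 consonant (> 0).
This is a violation of constraint 2: "Syllables are open: no coda consonants are permitted."
The remaining constraints (1, 3) are satisfied.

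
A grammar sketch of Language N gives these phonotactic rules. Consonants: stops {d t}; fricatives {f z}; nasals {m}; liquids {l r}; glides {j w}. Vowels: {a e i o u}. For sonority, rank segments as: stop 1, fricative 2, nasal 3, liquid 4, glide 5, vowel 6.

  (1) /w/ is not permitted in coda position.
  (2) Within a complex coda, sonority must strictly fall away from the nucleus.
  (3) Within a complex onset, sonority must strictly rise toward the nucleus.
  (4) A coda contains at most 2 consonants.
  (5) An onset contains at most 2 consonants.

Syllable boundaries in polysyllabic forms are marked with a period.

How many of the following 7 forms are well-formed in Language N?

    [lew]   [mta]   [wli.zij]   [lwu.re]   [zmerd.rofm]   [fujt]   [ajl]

3

[lew] — violates constraint 1: syllable 1 coda contains /w/ → ill-formed
[mta] — violates constraint 3: syllable 1 onset /mt/: /m/ (nasal, 3) → /t/ (stop, 1) does not rise → ill-formed
[wli.zij] — violates constraint 3: syllable 1 onset /wl/: /w/ (glide, 5) → /l/ (liquid, 4) does not rise → ill-formed
[lwu.re] — σ1 onset /lw/ (4→5 rises), coda /∅/ ok; σ2 onset /r/, coda /∅/ ok → well-formed
[zmerd.rofm] — violates constraint 2: syllable 2 coda /fm/: /f/ (fricative, 2) → /m/ (nasal, 3) does not fall → ill-formed
[fujt] — σ1 onset /f/, coda /jt/ (5→1 falls) ok → well-formed
[ajl] — σ1 onset /∅/, coda /jl/ (5→4 falls) ok → well-formed
Well-formed: [lwu.re], [fujt], [ajl] → 3.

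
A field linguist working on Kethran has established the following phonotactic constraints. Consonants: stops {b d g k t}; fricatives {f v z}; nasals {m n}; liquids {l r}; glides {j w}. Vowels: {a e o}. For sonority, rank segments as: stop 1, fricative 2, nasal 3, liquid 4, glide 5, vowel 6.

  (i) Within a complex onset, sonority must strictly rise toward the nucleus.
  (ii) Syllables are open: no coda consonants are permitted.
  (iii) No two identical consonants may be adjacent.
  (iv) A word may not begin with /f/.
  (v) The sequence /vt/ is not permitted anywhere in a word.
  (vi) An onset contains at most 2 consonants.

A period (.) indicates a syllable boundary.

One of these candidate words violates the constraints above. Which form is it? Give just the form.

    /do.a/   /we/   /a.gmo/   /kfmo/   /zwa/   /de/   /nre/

/kfmo/

/do.a/ — σ1 onset /d/, coda /∅/ ok; σ2 onset /∅/, coda /∅/ ok → phonotactically legal
/we/ — σ1 onset /w/, coda /∅/ ok → phonotactically legal
/a.gmo/ — σ1 onset /∅/, coda /∅/ ok; σ2 onset /gm/ (1→3 rises), coda /∅/ ok → phonotactically legal
/kfmo/ — violates constraint (vi): syllable 1 onset /kfm/ has 3 consonants (> 2) → phonotactically illegal
/zwa/ — σ1 onset /zw/ (2→5 rises), coda /∅/ ok → phonotactically legal
/de/ — σ1 onset /d/, coda /∅/ ok → phonotactically legal
/nre/ — σ1 onset /nr/ (3→4 rises), coda /∅/ ok → phonotactically legal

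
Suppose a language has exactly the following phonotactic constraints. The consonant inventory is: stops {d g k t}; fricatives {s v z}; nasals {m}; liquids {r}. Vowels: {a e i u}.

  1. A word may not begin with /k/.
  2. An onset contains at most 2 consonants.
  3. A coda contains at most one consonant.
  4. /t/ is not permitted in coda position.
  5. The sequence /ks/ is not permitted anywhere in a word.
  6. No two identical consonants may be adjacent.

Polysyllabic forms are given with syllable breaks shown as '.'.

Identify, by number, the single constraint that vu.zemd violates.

3

vu.zemd: syllable 2 coda /md/ has 2 consonants (> 1).
This is a violation of constraint 3: "A coda contains at most one consonant."
The remaining constraints (1, 2, 4, 5, 6) are satisfied.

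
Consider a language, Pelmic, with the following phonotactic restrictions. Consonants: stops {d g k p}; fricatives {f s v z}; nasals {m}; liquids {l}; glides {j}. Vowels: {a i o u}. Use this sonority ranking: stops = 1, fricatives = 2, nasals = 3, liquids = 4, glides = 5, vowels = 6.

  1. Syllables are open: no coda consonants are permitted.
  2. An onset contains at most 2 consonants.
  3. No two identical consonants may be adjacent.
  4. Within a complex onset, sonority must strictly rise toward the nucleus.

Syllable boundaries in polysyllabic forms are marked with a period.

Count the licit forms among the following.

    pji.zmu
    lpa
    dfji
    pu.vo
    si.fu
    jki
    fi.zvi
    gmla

pji.zmu — σ1 onset /pj/ (1→5 rises), coda /∅/ ok; σ2 onset /zm/ (2→3 rises), coda /∅/ ok → licit
lpa — violates constraint 4: syllable 1 onset /lp/: /l/ (liquid, 4) → /p/ (stop, 1) does not rise → illicit
dfji — violates constraint 2: syllable 1 onset /dfj/ has 3 consonants (> 2) → illicit
pu.vo — σ1 onset /p/, coda /∅/ ok; σ2 onset /v/, coda /∅/ ok → licit
si.fu — σ1 onset /s/, coda /∅/ ok; σ2 onset /f/, coda /∅/ ok → licit
jki — violates constraint 4: syllable 1 onset /jk/: /j/ (glide, 5) → /k/ (stop, 1) does not rise → illicit
fi.zvi — violates constraint 4: syllable 2 onset /zv/: /z/ (fricative, 2) → /v/ (fricative, 2) does not rise → illicit
gmla — violates constraint 2: syllable 1 onset /gml/ has 3 consonants (> 2) → illicit
Licit: pji.zmu, pu.vo, si.fu → 3.

3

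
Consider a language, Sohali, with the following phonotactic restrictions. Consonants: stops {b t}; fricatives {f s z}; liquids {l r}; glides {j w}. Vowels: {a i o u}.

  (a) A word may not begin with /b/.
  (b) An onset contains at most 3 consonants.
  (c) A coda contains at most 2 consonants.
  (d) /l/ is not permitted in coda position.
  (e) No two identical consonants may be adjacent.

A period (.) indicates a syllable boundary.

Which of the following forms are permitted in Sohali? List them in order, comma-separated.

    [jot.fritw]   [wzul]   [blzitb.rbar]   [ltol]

[jot.fritw] — σ1 onset /j/, coda /t/ ok; σ2 onset /fr/ (2C), coda /tw/ (2C) ok → permitted
[wzul] — violates constraint (d): syllable 1 coda contains /l/ → not permitted
[blzitb.rbar] — violates constraint (a): word begins with /b/ → not permitted
[ltol] — violates constraint (d): syllable 1 coda contains /l/ → not permitted

[jot.fritw]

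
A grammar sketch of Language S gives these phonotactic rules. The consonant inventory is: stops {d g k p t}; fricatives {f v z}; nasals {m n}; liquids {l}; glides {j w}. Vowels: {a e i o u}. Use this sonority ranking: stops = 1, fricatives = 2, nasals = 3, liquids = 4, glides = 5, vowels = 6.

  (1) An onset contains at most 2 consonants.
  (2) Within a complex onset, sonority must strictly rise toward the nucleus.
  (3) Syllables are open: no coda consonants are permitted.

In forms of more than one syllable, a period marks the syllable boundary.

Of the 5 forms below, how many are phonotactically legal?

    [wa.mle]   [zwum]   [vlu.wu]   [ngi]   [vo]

[wa.mle] — σ1 onset /w/, coda /∅/ ok; σ2 onset /ml/ (3→4 rises), coda /∅/ ok → phonotactically legal
[zwum] — violates constraint 3: syllable 1 coda /m/ has 1 consonant (> 0) → phonotactically illegal
[vlu.wu] — σ1 onset /vl/ (2→4 rises), coda /∅/ ok; σ2 onset /w/, coda /∅/ ok → phonotactically legal
[ngi] — violates constraint 2: syllable 1 onset /ng/: /n/ (nasal, 3) → /g/ (stop, 1) does not rise → phonotactically illegal
[vo] — σ1 onset /v/, coda /∅/ ok → phonotactically legal
Phonotactically legal: [wa.mle], [vlu.wu], [vo] → 3.

3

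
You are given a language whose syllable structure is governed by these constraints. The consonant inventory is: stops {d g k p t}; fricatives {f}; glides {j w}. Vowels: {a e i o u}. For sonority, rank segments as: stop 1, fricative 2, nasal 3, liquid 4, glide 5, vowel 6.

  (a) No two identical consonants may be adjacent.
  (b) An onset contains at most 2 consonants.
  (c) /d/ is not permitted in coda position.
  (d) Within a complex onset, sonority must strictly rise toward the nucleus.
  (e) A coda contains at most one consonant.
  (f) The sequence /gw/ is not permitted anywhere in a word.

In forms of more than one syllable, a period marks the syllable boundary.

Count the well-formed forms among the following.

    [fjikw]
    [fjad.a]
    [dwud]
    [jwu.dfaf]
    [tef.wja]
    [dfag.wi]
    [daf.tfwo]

[fjikw] — violates constraint (e): syllable 1 coda /kw/ has 2 consonants (> 1) → ill-formed
[fjad.a] — violates constraint (c): syllable 1 coda contains /d/ → ill-formed
[dwud] — violates constraint (c): syllable 1 coda contains /d/ → ill-formed
[jwu.dfaf] — violates constraint (d): syllable 1 onset /jw/: /j/ (glide, 5) → /w/ (glide, 5) does not rise → ill-formed
[tef.wja] — violates constraint (d): syllable 2 onset /wj/: /w/ (glide, 5) → /j/ (glide, 5) does not rise → ill-formed
[dfag.wi] — violates constraint (f): contains banned sequence /gw/ → ill-formed
[daf.tfwo] — violates constraint (b): syllable 2 onset /tfw/ has 3 consonants (> 2) → ill-formed
No form is well-formed → 0.

0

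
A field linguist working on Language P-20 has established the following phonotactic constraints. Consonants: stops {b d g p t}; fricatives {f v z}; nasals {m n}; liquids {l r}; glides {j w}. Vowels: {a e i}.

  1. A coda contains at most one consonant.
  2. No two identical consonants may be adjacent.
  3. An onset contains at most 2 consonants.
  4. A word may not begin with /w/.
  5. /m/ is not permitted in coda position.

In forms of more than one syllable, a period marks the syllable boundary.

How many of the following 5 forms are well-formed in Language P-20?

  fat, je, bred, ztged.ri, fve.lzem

fat — σ1 onset /f/, coda /t/ ok → well-formed
je — σ1 onset /j/, coda /∅/ ok → well-formed
bred — σ1 onset /br/ (2C), coda /d/ ok → well-formed
ztged.ri — violates constraint 3: syllable 1 onset /ztg/ has 3 consonants (> 2) → ill-formed
fve.lzem — violates constraint 5: syllable 2 coda contains /m/ → ill-formed
Well-formed: fat, je, bred → 3.

3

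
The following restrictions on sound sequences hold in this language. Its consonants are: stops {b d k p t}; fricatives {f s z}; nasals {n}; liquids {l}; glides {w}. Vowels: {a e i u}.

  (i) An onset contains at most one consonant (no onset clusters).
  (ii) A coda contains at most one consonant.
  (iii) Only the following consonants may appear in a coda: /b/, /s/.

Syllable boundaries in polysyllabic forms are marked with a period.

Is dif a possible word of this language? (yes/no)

no

dif — violates constraint (iii): syllable 1 coda contains /f/, which is not a licensed coda consonant → phonotactically illegal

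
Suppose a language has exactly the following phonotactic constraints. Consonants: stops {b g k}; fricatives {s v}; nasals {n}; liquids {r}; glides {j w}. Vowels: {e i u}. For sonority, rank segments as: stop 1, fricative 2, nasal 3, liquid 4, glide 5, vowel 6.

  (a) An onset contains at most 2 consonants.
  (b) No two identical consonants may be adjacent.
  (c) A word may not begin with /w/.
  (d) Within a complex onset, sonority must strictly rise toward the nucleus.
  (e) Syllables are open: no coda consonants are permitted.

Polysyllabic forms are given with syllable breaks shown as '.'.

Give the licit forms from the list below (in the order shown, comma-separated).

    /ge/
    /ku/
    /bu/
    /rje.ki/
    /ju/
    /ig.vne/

/ge/ — σ1 onset /g/, coda /∅/ ok → licit
/ku/ — σ1 onset /k/, coda /∅/ ok → licit
/bu/ — σ1 onset /b/, coda /∅/ ok → licit
/rje.ki/ — σ1 onset /rj/ (4→5 rises), coda /∅/ ok; σ2 onset /k/, coda /∅/ ok → licit
/ju/ — σ1 onset /j/, coda /∅/ ok → licit
/ig.vne/ — violates constraint (e): syllable 1 coda /g/ has 1 consonant (> 0) → illicit

/ge/, /ku/, /bu/, /rje.ki/, /ju/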